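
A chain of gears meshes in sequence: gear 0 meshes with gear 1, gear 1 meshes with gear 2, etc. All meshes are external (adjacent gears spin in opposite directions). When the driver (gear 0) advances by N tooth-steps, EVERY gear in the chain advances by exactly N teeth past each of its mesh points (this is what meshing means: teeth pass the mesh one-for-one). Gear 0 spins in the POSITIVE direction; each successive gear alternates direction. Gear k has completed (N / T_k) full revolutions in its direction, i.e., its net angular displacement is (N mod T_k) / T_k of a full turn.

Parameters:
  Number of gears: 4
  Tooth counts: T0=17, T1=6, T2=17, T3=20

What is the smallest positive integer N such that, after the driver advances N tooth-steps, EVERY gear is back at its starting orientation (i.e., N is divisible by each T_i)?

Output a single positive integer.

Gear k returns to start when N is a multiple of T_k.
All gears at start simultaneously when N is a common multiple of [17, 6, 17, 20]; the smallest such N is lcm(17, 6, 17, 20).
Start: lcm = T0 = 17
Fold in T1=6: gcd(17, 6) = 1; lcm(17, 6) = 17 * 6 / 1 = 102 / 1 = 102
Fold in T2=17: gcd(102, 17) = 17; lcm(102, 17) = 102 * 17 / 17 = 1734 / 17 = 102
Fold in T3=20: gcd(102, 20) = 2; lcm(102, 20) = 102 * 20 / 2 = 2040 / 2 = 1020
Full cycle length = 1020

Answer: 1020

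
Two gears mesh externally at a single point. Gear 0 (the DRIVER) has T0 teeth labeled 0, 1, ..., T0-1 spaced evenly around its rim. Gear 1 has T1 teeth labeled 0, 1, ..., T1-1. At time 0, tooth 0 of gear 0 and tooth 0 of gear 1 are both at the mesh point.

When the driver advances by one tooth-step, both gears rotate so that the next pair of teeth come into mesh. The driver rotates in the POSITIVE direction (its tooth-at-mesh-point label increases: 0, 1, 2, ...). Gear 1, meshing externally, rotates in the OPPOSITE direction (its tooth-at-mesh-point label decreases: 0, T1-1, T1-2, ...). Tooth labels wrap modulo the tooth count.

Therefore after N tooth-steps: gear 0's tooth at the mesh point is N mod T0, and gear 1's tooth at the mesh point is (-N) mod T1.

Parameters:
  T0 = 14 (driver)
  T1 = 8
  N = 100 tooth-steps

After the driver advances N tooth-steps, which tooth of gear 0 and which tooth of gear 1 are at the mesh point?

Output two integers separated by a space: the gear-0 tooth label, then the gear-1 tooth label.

Gear 0 (driver, T0=14): tooth at mesh = N mod T0
  100 = 7 * 14 + 2, so 100 mod 14 = 2
  gear 0 tooth = 2
Gear 1 (driven, T1=8): tooth at mesh = (-N) mod T1
  100 = 12 * 8 + 4, so 100 mod 8 = 4
  (-100) mod 8 = (-4) mod 8 = 8 - 4 = 4
Mesh after 100 steps: gear-0 tooth 2 meets gear-1 tooth 4

Answer: 2 4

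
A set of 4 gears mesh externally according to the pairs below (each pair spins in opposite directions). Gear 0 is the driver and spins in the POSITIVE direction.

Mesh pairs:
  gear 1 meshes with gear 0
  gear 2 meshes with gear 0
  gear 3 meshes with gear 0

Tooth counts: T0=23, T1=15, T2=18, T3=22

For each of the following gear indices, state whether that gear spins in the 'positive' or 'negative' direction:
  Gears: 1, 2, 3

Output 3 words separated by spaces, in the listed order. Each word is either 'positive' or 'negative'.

Gear 0 (driver): positive (depth 0)
  gear 1: meshes with gear 0 -> depth 1 -> negative (opposite of gear 0)
  gear 2: meshes with gear 0 -> depth 1 -> negative (opposite of gear 0)
  gear 3: meshes with gear 0 -> depth 1 -> negative (opposite of gear 0)
Queried indices 1, 2, 3 -> negative, negative, negative

Answer: negative negative negative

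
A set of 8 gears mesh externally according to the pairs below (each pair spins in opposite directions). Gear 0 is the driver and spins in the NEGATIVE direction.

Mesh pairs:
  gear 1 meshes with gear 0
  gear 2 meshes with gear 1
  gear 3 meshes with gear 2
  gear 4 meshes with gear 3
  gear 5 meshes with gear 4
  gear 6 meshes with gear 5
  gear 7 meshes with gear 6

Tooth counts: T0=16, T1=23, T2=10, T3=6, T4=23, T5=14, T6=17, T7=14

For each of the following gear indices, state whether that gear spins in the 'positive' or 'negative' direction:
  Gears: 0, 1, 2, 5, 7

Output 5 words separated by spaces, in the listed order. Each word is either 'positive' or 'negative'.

Gear 0 (driver): negative (depth 0)
  gear 1: meshes with gear 0 -> depth 1 -> positive (opposite of gear 0)
  gear 2: meshes with gear 1 -> depth 2 -> negative (opposite of gear 1)
  gear 3: meshes with gear 2 -> depth 3 -> positive (opposite of gear 2)
  gear 4: meshes with gear 3 -> depth 4 -> negative (opposite of gear 3)
  gear 5: meshes with gear 4 -> depth 5 -> positive (opposite of gear 4)
  gear 6: meshes with gear 5 -> depth 6 -> negative (opposite of gear 5)
  gear 7: meshes with gear 6 -> depth 7 -> positive (opposite of gear 6)
Queried indices 0, 1, 2, 5, 7 -> negative, positive, negative, positive, positive

Answer: negative positive negative positive positive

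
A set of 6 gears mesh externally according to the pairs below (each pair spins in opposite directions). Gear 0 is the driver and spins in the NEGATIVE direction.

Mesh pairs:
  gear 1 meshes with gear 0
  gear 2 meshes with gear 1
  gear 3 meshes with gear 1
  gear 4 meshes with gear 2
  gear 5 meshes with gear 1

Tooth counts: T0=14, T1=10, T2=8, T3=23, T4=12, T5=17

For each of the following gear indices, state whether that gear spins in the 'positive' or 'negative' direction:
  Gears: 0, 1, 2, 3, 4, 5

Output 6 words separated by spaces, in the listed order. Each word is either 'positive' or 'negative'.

Answer: negative positive negative negative positive negative

Derivation:
Gear 0 (driver): negative (depth 0)
  gear 1: meshes with gear 0 -> depth 1 -> positive (opposite of gear 0)
  gear 2: meshes with gear 1 -> depth 2 -> negative (opposite of gear 1)
  gear 3: meshes with gear 1 -> depth 2 -> negative (opposite of gear 1)
  gear 4: meshes with gear 2 -> depth 3 -> positive (opposite of gear 2)
  gear 5: meshes with gear 1 -> depth 2 -> negative (opposite of gear 1)
Queried indices 0, 1, 2, 3, 4, 5 -> negative, positive, negative, negative, positive, negative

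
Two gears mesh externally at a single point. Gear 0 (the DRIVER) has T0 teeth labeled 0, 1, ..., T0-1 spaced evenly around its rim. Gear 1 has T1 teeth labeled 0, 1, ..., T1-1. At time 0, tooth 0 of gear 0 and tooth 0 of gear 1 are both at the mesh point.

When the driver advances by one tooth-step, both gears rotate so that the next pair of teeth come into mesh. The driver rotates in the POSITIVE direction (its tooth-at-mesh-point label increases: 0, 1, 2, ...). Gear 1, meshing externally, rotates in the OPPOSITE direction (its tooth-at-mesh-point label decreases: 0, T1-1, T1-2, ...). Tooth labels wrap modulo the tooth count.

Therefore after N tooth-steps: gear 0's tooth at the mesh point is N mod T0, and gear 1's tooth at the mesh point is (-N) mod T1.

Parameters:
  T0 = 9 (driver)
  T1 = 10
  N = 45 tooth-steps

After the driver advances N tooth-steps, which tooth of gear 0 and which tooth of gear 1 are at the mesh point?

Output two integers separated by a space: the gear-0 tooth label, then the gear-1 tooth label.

Gear 0 (driver, T0=9): tooth at mesh = N mod T0
  45 = 5 * 9 + 0, so 45 mod 9 = 0
  gear 0 tooth = 0
Gear 1 (driven, T1=10): tooth at mesh = (-N) mod T1
  45 = 4 * 10 + 5, so 45 mod 10 = 5
  (-45) mod 10 = (-5) mod 10 = 10 - 5 = 5
Mesh after 45 steps: gear-0 tooth 0 meets gear-1 tooth 5

Answer: 0 5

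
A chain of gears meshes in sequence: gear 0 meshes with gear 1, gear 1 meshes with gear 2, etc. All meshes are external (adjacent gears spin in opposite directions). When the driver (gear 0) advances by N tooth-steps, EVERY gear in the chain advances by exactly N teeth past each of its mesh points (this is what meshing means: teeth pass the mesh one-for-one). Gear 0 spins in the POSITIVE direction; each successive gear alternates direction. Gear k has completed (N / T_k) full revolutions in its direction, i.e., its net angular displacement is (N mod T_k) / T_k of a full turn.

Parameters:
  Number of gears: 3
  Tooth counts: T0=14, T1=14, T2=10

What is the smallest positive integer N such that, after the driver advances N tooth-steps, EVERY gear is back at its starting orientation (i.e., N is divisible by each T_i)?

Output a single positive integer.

Answer: 70

Derivation:
Gear k returns to start when N is a multiple of T_k.
All gears at start simultaneously when N is a common multiple of [14, 14, 10]; the smallest such N is lcm(14, 14, 10).
Start: lcm = T0 = 14
Fold in T1=14: gcd(14, 14) = 14; lcm(14, 14) = 14 * 14 / 14 = 196 / 14 = 14
Fold in T2=10: gcd(14, 10) = 2; lcm(14, 10) = 14 * 10 / 2 = 140 / 2 = 70
Full cycle length = 70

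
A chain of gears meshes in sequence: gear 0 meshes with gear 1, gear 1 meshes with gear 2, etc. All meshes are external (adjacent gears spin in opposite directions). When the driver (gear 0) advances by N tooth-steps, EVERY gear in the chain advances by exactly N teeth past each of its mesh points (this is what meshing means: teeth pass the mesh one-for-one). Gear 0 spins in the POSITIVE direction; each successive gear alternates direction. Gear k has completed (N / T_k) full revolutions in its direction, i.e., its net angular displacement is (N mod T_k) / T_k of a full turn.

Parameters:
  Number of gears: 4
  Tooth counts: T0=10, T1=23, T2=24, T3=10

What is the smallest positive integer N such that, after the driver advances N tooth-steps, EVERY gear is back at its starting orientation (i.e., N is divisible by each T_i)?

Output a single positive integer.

Answer: 2760

Derivation:
Gear k returns to start when N is a multiple of T_k.
All gears at start simultaneously when N is a common multiple of [10, 23, 24, 10]; the smallest such N is lcm(10, 23, 24, 10).
Start: lcm = T0 = 10
Fold in T1=23: gcd(10, 23) = 1; lcm(10, 23) = 10 * 23 / 1 = 230 / 1 = 230
Fold in T2=24: gcd(230, 24) = 2; lcm(230, 24) = 230 * 24 / 2 = 5520 / 2 = 2760
Fold in T3=10: gcd(2760, 10) = 10; lcm(2760, 10) = 2760 * 10 / 10 = 27600 / 10 = 2760
Full cycle length = 2760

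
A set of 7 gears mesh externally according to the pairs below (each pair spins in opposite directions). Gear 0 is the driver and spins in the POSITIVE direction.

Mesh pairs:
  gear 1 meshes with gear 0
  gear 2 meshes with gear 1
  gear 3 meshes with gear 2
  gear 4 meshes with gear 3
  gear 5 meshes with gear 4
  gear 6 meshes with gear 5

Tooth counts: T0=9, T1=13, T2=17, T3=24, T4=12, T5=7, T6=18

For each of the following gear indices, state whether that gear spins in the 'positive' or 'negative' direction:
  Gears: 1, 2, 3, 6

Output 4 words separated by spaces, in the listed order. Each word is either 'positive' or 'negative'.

Gear 0 (driver): positive (depth 0)
  gear 1: meshes with gear 0 -> depth 1 -> negative (opposite of gear 0)
  gear 2: meshes with gear 1 -> depth 2 -> positive (opposite of gear 1)
  gear 3: meshes with gear 2 -> depth 3 -> negative (opposite of gear 2)
  gear 4: meshes with gear 3 -> depth 4 -> positive (opposite of gear 3)
  gear 5: meshes with gear 4 -> depth 5 -> negative (opposite of gear 4)
  gear 6: meshes with gear 5 -> depth 6 -> positive (opposite of gear 5)
Queried indices 1, 2, 3, 6 -> negative, positive, negative, positive

Answer: negative positive negative positive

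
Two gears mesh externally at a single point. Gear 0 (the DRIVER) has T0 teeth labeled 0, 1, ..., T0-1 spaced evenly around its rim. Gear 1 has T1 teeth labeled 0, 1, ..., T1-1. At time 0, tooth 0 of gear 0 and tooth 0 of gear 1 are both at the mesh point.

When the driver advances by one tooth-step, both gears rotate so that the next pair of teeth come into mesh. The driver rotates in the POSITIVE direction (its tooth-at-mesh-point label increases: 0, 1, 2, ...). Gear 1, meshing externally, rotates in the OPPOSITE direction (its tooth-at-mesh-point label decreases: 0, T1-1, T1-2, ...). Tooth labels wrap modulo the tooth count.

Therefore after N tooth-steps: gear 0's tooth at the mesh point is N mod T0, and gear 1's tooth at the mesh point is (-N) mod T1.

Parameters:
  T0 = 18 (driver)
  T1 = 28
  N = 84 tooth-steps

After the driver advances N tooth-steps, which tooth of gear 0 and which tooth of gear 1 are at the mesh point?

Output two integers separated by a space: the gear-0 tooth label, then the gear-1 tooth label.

Gear 0 (driver, T0=18): tooth at mesh = N mod T0
  84 = 4 * 18 + 12, so 84 mod 18 = 12
  gear 0 tooth = 12
Gear 1 (driven, T1=28): tooth at mesh = (-N) mod T1
  84 = 3 * 28 + 0, so 84 mod 28 = 0
  (-84) mod 28 = 0
Mesh after 84 steps: gear-0 tooth 12 meets gear-1 tooth 0

Answer: 12 0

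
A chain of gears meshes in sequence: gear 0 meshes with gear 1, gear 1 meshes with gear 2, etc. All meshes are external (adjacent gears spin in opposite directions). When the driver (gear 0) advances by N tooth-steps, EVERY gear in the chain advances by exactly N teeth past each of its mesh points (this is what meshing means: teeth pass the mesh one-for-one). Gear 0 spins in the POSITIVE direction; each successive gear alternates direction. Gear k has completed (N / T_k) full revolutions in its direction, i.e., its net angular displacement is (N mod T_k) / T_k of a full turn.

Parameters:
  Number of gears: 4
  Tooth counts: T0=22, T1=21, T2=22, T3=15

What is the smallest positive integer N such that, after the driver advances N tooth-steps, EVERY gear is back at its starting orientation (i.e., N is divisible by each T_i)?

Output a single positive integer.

Answer: 2310

Derivation:
Gear k returns to start when N is a multiple of T_k.
All gears at start simultaneously when N is a common multiple of [22, 21, 22, 15]; the smallest such N is lcm(22, 21, 22, 15).
Start: lcm = T0 = 22
Fold in T1=21: gcd(22, 21) = 1; lcm(22, 21) = 22 * 21 / 1 = 462 / 1 = 462
Fold in T2=22: gcd(462, 22) = 22; lcm(462, 22) = 462 * 22 / 22 = 10164 / 22 = 462
Fold in T3=15: gcd(462, 15) = 3; lcm(462, 15) = 462 * 15 / 3 = 6930 / 3 = 2310
Full cycle length = 2310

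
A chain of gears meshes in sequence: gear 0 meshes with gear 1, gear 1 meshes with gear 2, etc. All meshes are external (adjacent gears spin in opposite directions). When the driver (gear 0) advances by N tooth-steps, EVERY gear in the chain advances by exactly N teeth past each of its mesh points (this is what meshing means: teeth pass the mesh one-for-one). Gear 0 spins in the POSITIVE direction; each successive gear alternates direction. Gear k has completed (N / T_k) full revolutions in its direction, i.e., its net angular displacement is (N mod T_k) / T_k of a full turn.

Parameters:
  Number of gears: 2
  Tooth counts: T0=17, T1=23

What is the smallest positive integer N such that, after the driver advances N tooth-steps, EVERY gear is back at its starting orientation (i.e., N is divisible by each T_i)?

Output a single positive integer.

Gear k returns to start when N is a multiple of T_k.
All gears at start simultaneously when N is a common multiple of [17, 23]; the smallest such N is lcm(17, 23).
Start: lcm = T0 = 17
Fold in T1=23: gcd(17, 23) = 1; lcm(17, 23) = 17 * 23 / 1 = 391 / 1 = 391
Full cycle length = 391

Answer: 391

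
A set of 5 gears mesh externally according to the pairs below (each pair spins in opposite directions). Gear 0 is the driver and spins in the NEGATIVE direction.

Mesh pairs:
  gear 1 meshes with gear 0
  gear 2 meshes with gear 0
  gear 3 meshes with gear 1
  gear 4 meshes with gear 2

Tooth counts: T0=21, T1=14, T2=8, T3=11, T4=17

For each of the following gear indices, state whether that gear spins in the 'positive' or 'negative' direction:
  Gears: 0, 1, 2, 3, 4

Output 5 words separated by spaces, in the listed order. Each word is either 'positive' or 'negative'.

Gear 0 (driver): negative (depth 0)
  gear 1: meshes with gear 0 -> depth 1 -> positive (opposite of gear 0)
  gear 2: meshes with gear 0 -> depth 1 -> positive (opposite of gear 0)
  gear 3: meshes with gear 1 -> depth 2 -> negative (opposite of gear 1)
  gear 4: meshes with gear 2 -> depth 2 -> negative (opposite of gear 2)
Queried indices 0, 1, 2, 3, 4 -> negative, positive, positive, negative, negative

Answer: negative positive positive negative negative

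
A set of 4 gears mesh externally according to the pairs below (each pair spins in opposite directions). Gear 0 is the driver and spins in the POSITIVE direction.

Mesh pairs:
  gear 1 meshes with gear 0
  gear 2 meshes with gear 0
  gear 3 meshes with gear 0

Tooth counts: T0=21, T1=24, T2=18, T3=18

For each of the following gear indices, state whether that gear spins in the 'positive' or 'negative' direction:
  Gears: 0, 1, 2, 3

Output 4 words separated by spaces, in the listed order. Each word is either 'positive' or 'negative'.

Gear 0 (driver): positive (depth 0)
  gear 1: meshes with gear 0 -> depth 1 -> negative (opposite of gear 0)
  gear 2: meshes with gear 0 -> depth 1 -> negative (opposite of gear 0)
  gear 3: meshes with gear 0 -> depth 1 -> negative (opposite of gear 0)
Queried indices 0, 1, 2, 3 -> positive, negative, negative, negative

Answer: positive negative negative negative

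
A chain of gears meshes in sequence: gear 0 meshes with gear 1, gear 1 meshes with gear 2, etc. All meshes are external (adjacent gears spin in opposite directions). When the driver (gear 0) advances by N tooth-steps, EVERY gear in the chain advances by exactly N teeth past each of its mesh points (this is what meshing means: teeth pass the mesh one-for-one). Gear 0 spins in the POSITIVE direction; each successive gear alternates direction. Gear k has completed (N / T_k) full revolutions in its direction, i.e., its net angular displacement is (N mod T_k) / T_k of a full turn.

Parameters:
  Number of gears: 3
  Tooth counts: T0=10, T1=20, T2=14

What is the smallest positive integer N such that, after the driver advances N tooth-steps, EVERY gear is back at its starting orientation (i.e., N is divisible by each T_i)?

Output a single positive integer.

Answer: 140

Derivation:
Gear k returns to start when N is a multiple of T_k.
All gears at start simultaneously when N is a common multiple of [10, 20, 14]; the smallest such N is lcm(10, 20, 14).
Start: lcm = T0 = 10
Fold in T1=20: gcd(10, 20) = 10; lcm(10, 20) = 10 * 20 / 10 = 200 / 10 = 20
Fold in T2=14: gcd(20, 14) = 2; lcm(20, 14) = 20 * 14 / 2 = 280 / 2 = 140
Full cycle length = 140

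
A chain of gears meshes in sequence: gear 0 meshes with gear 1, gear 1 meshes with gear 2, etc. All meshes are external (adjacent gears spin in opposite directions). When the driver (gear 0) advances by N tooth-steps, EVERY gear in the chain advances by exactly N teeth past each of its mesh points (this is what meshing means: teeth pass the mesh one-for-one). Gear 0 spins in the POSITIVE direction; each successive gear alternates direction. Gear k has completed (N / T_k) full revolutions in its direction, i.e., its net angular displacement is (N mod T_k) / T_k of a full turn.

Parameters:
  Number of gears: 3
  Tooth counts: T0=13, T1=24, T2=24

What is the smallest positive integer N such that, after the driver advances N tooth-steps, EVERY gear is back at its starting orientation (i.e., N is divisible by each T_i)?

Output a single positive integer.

Gear k returns to start when N is a multiple of T_k.
All gears at start simultaneously when N is a common multiple of [13, 24, 24]; the smallest such N is lcm(13, 24, 24).
Start: lcm = T0 = 13
Fold in T1=24: gcd(13, 24) = 1; lcm(13, 24) = 13 * 24 / 1 = 312 / 1 = 312
Fold in T2=24: gcd(312, 24) = 24; lcm(312, 24) = 312 * 24 / 24 = 7488 / 24 = 312
Full cycle length = 312

Answer: 312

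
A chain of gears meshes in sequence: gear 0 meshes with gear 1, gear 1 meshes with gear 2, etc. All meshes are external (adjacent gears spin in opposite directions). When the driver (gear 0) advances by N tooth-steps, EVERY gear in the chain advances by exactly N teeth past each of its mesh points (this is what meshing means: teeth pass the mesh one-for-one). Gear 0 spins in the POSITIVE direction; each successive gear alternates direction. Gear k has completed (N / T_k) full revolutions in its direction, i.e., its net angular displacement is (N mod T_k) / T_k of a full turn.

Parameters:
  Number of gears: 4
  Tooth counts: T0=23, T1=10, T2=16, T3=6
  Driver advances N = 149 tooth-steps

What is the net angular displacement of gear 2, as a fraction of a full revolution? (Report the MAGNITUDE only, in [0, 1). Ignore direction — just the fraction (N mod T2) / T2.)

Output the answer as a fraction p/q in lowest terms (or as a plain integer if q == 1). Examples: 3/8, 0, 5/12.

Chain of 4 gears, tooth counts: [23, 10, 16, 6]
  gear 0: T0=23, direction=positive, advance = 149 mod 23 = 11 teeth = 11/23 turn
  gear 1: T1=10, direction=negative, advance = 149 mod 10 = 9 teeth = 9/10 turn
  gear 2: T2=16, direction=positive, advance = 149 mod 16 = 5 teeth = 5/16 turn
  gear 3: T3=6, direction=negative, advance = 149 mod 6 = 5 teeth = 5/6 turn
Gear 2: 149 mod 16 = 5
Fraction = 5 / 16 = 5/16 (gcd(5,16)=1) = 5/16

Answer: 5/16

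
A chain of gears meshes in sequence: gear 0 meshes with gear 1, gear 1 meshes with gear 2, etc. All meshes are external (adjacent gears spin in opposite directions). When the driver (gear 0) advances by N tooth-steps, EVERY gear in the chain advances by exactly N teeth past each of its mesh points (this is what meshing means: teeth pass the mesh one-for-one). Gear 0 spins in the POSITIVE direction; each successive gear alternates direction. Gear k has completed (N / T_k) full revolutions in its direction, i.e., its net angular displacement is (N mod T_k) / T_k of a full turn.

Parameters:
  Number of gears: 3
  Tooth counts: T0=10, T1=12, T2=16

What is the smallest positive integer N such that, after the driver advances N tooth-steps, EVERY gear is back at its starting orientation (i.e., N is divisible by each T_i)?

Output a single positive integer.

Gear k returns to start when N is a multiple of T_k.
All gears at start simultaneously when N is a common multiple of [10, 12, 16]; the smallest such N is lcm(10, 12, 16).
Start: lcm = T0 = 10
Fold in T1=12: gcd(10, 12) = 2; lcm(10, 12) = 10 * 12 / 2 = 120 / 2 = 60
Fold in T2=16: gcd(60, 16) = 4; lcm(60, 16) = 60 * 16 / 4 = 960 / 4 = 240
Full cycle length = 240

Answer: 240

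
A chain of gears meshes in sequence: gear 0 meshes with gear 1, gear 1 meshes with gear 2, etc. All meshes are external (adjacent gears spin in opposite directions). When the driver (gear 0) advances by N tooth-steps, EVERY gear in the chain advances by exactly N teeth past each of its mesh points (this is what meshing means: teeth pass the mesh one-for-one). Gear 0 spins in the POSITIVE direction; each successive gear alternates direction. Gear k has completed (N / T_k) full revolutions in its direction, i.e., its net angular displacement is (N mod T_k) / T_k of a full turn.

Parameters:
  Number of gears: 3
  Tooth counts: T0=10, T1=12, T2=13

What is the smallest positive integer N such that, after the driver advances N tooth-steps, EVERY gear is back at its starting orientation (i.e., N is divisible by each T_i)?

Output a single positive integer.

Gear k returns to start when N is a multiple of T_k.
All gears at start simultaneously when N is a common multiple of [10, 12, 13]; the smallest such N is lcm(10, 12, 13).
Start: lcm = T0 = 10
Fold in T1=12: gcd(10, 12) = 2; lcm(10, 12) = 10 * 12 / 2 = 120 / 2 = 60
Fold in T2=13: gcd(60, 13) = 1; lcm(60, 13) = 60 * 13 / 1 = 780 / 1 = 780
Full cycle length = 780

Answer: 780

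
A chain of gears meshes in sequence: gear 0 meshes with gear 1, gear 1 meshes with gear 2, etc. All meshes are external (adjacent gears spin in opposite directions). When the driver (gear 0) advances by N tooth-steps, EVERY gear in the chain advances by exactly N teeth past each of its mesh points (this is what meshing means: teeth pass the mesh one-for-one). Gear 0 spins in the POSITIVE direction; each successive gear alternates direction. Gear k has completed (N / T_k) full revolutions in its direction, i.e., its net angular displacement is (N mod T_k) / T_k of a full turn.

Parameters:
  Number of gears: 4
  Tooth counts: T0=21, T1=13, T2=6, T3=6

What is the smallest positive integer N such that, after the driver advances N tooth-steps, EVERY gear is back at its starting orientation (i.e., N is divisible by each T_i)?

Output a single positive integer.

Answer: 546

Derivation:
Gear k returns to start when N is a multiple of T_k.
All gears at start simultaneously when N is a common multiple of [21, 13, 6, 6]; the smallest such N is lcm(21, 13, 6, 6).
Start: lcm = T0 = 21
Fold in T1=13: gcd(21, 13) = 1; lcm(21, 13) = 21 * 13 / 1 = 273 / 1 = 273
Fold in T2=6: gcd(273, 6) = 3; lcm(273, 6) = 273 * 6 / 3 = 1638 / 3 = 546
Fold in T3=6: gcd(546, 6) = 6; lcm(546, 6) = 546 * 6 / 6 = 3276 / 6 = 546
Full cycle length = 546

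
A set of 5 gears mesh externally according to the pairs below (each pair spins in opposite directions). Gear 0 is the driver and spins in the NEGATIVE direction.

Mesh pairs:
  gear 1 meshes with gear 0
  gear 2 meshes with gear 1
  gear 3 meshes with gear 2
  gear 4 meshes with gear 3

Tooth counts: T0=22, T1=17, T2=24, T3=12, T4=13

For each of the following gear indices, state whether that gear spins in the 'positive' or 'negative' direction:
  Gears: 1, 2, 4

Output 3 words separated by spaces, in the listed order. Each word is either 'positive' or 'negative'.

Answer: positive negative negative

Derivation:
Gear 0 (driver): negative (depth 0)
  gear 1: meshes with gear 0 -> depth 1 -> positive (opposite of gear 0)
  gear 2: meshes with gear 1 -> depth 2 -> negative (opposite of gear 1)
  gear 3: meshes with gear 2 -> depth 3 -> positive (opposite of gear 2)
  gear 4: meshes with gear 3 -> depth 4 -> negative (opposite of gear 3)
Queried indices 1, 2, 4 -> positive, negative, negative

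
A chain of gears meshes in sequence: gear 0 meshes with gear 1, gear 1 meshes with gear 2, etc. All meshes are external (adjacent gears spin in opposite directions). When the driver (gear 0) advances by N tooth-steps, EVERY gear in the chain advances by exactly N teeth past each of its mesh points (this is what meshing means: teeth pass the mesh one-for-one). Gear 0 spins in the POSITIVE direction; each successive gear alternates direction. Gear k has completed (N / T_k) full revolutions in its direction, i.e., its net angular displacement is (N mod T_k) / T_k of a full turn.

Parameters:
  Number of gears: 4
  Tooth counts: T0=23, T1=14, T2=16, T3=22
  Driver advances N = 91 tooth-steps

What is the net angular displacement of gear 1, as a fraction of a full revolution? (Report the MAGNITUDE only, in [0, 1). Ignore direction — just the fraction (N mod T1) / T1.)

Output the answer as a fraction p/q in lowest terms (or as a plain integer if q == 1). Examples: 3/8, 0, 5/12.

Chain of 4 gears, tooth counts: [23, 14, 16, 22]
  gear 0: T0=23, direction=positive, advance = 91 mod 23 = 22 teeth = 22/23 turn
  gear 1: T1=14, direction=negative, advance = 91 mod 14 = 7 teeth = 7/14 turn
  gear 2: T2=16, direction=positive, advance = 91 mod 16 = 11 teeth = 11/16 turn
  gear 3: T3=22, direction=negative, advance = 91 mod 22 = 3 teeth = 3/22 turn
Gear 1: 91 mod 14 = 7
Fraction = 7 / 14 = 1/2 (gcd(7,14)=7) = 1/2

Answer: 1/2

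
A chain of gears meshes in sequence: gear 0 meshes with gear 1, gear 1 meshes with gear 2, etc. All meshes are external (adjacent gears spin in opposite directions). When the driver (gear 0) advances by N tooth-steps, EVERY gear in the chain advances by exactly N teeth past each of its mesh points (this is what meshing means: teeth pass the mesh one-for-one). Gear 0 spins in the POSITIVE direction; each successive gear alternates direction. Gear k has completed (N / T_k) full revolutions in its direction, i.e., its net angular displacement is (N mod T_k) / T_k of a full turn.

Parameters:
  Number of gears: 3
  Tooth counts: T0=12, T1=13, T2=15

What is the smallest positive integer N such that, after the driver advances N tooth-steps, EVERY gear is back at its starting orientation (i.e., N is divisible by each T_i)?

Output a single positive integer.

Gear k returns to start when N is a multiple of T_k.
All gears at start simultaneously when N is a common multiple of [12, 13, 15]; the smallest such N is lcm(12, 13, 15).
Start: lcm = T0 = 12
Fold in T1=13: gcd(12, 13) = 1; lcm(12, 13) = 12 * 13 / 1 = 156 / 1 = 156
Fold in T2=15: gcd(156, 15) = 3; lcm(156, 15) = 156 * 15 / 3 = 2340 / 3 = 780
Full cycle length = 780

Answer: 780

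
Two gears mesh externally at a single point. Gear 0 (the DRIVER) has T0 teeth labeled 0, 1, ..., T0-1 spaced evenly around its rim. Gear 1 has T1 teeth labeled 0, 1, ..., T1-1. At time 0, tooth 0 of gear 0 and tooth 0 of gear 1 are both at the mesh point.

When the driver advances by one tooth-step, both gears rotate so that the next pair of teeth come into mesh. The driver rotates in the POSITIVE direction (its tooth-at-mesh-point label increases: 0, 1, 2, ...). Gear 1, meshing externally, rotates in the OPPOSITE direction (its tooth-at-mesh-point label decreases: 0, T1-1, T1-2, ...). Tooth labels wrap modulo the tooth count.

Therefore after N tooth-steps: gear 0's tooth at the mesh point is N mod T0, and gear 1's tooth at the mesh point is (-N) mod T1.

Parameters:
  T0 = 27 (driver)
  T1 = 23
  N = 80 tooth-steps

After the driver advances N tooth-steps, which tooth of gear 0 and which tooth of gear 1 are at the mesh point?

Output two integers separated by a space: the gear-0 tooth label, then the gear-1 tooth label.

Gear 0 (driver, T0=27): tooth at mesh = N mod T0
  80 = 2 * 27 + 26, so 80 mod 27 = 26
  gear 0 tooth = 26
Gear 1 (driven, T1=23): tooth at mesh = (-N) mod T1
  80 = 3 * 23 + 11, so 80 mod 23 = 11
  (-80) mod 23 = (-11) mod 23 = 23 - 11 = 12
Mesh after 80 steps: gear-0 tooth 26 meets gear-1 tooth 12

Answer: 26 12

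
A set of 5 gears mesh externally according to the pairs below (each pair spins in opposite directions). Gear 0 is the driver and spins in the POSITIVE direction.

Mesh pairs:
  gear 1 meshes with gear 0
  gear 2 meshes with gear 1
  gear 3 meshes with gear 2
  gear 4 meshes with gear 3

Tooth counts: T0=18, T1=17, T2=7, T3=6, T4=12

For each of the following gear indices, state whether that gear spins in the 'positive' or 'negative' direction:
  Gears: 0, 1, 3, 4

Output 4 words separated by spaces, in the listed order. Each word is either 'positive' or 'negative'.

Gear 0 (driver): positive (depth 0)
  gear 1: meshes with gear 0 -> depth 1 -> negative (opposite of gear 0)
  gear 2: meshes with gear 1 -> depth 2 -> positive (opposite of gear 1)
  gear 3: meshes with gear 2 -> depth 3 -> negative (opposite of gear 2)
  gear 4: meshes with gear 3 -> depth 4 -> positive (opposite of gear 3)
Queried indices 0, 1, 3, 4 -> positive, negative, negative, positive

Answer: positive negative negative positive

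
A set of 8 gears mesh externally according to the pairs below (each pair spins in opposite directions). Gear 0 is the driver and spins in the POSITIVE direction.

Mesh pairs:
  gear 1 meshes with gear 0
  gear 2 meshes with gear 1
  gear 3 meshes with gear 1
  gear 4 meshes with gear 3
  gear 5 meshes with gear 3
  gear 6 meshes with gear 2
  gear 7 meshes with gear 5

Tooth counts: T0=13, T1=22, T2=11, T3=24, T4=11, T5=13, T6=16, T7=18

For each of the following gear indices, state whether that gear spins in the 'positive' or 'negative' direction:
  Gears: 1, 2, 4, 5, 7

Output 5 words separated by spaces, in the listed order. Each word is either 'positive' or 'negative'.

Answer: negative positive negative negative positive

Derivation:
Gear 0 (driver): positive (depth 0)
  gear 1: meshes with gear 0 -> depth 1 -> negative (opposite of gear 0)
  gear 2: meshes with gear 1 -> depth 2 -> positive (opposite of gear 1)
  gear 3: meshes with gear 1 -> depth 2 -> positive (opposite of gear 1)
  gear 4: meshes with gear 3 -> depth 3 -> negative (opposite of gear 3)
  gear 5: meshes with gear 3 -> depth 3 -> negative (opposite of gear 3)
  gear 6: meshes with gear 2 -> depth 3 -> negative (opposite of gear 2)
  gear 7: meshes with gear 5 -> depth 4 -> positive (opposite of gear 5)
Queried indices 1, 2, 4, 5, 7 -> negative, positive, negative, negative, positive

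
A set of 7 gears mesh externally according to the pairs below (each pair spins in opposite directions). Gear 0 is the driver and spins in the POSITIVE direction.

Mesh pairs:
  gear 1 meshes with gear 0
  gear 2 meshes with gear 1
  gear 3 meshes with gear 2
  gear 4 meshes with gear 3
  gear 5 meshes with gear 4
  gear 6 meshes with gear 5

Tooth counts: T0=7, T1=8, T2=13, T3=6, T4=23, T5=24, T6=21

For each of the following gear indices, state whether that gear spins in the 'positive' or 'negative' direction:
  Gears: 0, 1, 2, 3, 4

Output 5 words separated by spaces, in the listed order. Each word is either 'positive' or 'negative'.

Gear 0 (driver): positive (depth 0)
  gear 1: meshes with gear 0 -> depth 1 -> negative (opposite of gear 0)
  gear 2: meshes with gear 1 -> depth 2 -> positive (opposite of gear 1)
  gear 3: meshes with gear 2 -> depth 3 -> negative (opposite of gear 2)
  gear 4: meshes with gear 3 -> depth 4 -> positive (opposite of gear 3)
  gear 5: meshes with gear 4 -> depth 5 -> negative (opposite of gear 4)
  gear 6: meshes with gear 5 -> depth 6 -> positive (opposite of gear 5)
Queried indices 0, 1, 2, 3, 4 -> positive, negative, positive, negative, positive

Answer: positive negative positive negative positive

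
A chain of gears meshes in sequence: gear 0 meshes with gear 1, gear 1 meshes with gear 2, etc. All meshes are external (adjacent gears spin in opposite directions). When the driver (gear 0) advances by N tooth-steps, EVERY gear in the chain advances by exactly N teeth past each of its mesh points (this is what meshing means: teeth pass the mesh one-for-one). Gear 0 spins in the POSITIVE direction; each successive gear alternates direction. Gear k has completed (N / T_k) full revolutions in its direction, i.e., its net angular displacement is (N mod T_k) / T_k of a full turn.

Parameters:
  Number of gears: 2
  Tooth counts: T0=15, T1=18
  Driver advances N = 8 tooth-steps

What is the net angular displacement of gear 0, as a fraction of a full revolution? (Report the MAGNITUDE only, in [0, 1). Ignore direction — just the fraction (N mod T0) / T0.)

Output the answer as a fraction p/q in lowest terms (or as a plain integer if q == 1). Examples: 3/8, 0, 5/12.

Answer: 8/15

Derivation:
Chain of 2 gears, tooth counts: [15, 18]
  gear 0: T0=15, direction=positive, advance = 8 mod 15 = 8 teeth = 8/15 turn
  gear 1: T1=18, direction=negative, advance = 8 mod 18 = 8 teeth = 8/18 turn
Gear 0: 8 mod 15 = 8
Fraction = 8 / 15 = 8/15 (gcd(8,15)=1) = 8/15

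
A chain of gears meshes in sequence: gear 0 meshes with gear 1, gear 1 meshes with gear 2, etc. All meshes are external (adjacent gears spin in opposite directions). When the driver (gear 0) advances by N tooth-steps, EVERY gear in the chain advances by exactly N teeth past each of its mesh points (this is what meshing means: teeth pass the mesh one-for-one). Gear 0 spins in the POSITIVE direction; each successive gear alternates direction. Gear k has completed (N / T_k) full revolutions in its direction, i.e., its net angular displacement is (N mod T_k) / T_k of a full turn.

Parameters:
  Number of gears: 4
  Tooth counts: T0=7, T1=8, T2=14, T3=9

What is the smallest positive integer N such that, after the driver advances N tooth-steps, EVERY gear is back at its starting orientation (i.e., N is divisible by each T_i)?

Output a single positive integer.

Answer: 504

Derivation:
Gear k returns to start when N is a multiple of T_k.
All gears at start simultaneously when N is a common multiple of [7, 8, 14, 9]; the smallest such N is lcm(7, 8, 14, 9).
Start: lcm = T0 = 7
Fold in T1=8: gcd(7, 8) = 1; lcm(7, 8) = 7 * 8 / 1 = 56 / 1 = 56
Fold in T2=14: gcd(56, 14) = 14; lcm(56, 14) = 56 * 14 / 14 = 784 / 14 = 56
Fold in T3=9: gcd(56, 9) = 1; lcm(56, 9) = 56 * 9 / 1 = 504 / 1 = 504
Full cycle length = 504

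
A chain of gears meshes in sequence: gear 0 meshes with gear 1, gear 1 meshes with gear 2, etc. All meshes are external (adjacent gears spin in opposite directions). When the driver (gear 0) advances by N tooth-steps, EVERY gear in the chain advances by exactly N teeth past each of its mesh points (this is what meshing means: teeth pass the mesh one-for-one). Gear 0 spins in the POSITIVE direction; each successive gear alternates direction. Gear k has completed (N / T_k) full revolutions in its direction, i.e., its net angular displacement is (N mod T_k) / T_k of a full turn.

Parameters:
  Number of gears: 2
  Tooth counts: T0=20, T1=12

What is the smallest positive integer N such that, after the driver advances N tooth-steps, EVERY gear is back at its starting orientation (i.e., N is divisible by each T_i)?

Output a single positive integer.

Answer: 60

Derivation:
Gear k returns to start when N is a multiple of T_k.
All gears at start simultaneously when N is a common multiple of [20, 12]; the smallest such N is lcm(20, 12).
Start: lcm = T0 = 20
Fold in T1=12: gcd(20, 12) = 4; lcm(20, 12) = 20 * 12 / 4 = 240 / 4 = 60
Full cycle length = 60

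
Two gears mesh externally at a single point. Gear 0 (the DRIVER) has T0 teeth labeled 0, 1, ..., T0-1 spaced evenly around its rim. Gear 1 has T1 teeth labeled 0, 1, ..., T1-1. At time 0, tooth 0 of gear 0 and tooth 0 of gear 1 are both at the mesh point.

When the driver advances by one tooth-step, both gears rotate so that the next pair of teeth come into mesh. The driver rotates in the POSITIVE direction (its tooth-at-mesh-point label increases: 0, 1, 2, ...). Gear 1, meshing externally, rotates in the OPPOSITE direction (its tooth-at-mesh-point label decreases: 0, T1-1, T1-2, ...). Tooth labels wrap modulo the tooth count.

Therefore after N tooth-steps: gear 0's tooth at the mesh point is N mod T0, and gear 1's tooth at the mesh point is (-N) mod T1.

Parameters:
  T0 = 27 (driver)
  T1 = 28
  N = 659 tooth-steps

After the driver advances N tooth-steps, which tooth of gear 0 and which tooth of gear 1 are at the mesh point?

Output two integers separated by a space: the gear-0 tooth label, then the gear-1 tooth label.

Answer: 11 13

Derivation:
Gear 0 (driver, T0=27): tooth at mesh = N mod T0
  659 = 24 * 27 + 11, so 659 mod 27 = 11
  gear 0 tooth = 11
Gear 1 (driven, T1=28): tooth at mesh = (-N) mod T1
  659 = 23 * 28 + 15, so 659 mod 28 = 15
  (-659) mod 28 = (-15) mod 28 = 28 - 15 = 13
Mesh after 659 steps: gear-0 tooth 11 meets gear-1 tooth 13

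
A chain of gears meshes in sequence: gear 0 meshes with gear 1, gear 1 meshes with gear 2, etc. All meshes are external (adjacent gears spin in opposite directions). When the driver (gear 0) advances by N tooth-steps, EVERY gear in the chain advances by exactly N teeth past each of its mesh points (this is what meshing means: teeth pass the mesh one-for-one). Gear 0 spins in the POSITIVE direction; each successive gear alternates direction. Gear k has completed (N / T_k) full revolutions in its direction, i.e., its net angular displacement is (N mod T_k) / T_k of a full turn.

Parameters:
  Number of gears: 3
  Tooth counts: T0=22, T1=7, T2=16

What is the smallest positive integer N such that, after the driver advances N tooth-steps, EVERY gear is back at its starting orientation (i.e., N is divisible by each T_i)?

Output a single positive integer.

Gear k returns to start when N is a multiple of T_k.
All gears at start simultaneously when N is a common multiple of [22, 7, 16]; the smallest such N is lcm(22, 7, 16).
Start: lcm = T0 = 22
Fold in T1=7: gcd(22, 7) = 1; lcm(22, 7) = 22 * 7 / 1 = 154 / 1 = 154
Fold in T2=16: gcd(154, 16) = 2; lcm(154, 16) = 154 * 16 / 2 = 2464 / 2 = 1232
Full cycle length = 1232

Answer: 1232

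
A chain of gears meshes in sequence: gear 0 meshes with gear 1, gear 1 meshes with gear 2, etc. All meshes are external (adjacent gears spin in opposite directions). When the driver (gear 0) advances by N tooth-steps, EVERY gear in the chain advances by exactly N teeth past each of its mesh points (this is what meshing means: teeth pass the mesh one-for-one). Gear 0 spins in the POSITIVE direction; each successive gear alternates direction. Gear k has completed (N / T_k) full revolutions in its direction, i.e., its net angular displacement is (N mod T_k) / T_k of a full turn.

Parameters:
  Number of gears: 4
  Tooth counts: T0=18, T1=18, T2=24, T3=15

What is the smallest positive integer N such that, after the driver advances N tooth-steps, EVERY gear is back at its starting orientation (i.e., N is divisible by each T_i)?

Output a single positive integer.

Answer: 360

Derivation:
Gear k returns to start when N is a multiple of T_k.
All gears at start simultaneously when N is a common multiple of [18, 18, 24, 15]; the smallest such N is lcm(18, 18, 24, 15).
Start: lcm = T0 = 18
Fold in T1=18: gcd(18, 18) = 18; lcm(18, 18) = 18 * 18 / 18 = 324 / 18 = 18
Fold in T2=24: gcd(18, 24) = 6; lcm(18, 24) = 18 * 24 / 6 = 432 / 6 = 72
Fold in T3=15: gcd(72, 15) = 3; lcm(72, 15) = 72 * 15 / 3 = 1080 / 3 = 360
Full cycle length = 360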